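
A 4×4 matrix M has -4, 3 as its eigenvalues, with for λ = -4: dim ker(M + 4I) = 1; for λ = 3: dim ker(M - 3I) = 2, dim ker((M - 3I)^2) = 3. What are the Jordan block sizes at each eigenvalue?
λ = -4: successive nullity increments [1] count blocks of size ≥ k; block sizes are [1].
λ = 3: successive nullity increments [2, 1] count blocks of size ≥ k; block sizes are [2, 1].

Jordan blocks: (-4, 1), (3, 2), (3, 1)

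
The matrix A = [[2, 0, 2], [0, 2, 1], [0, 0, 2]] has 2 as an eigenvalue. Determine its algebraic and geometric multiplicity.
The characteristic polynomial is (x - 2)^3, so the factor x - 2 appears with exponent 3: the algebraic multiplicity is 3.

rank(A - 2I) = 1, so the eigenspace has dimension 3 - 1 = 2: the geometric multiplicity is 2.

Since 2 < 3, A is not diagonalizable.

algebraic multiplicity 3, geometric multiplicity 2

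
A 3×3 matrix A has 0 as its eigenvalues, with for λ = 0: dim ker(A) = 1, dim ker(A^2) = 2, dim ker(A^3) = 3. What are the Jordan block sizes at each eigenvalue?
Jordan blocks: (0, 3)

λ = 0: successive nullity increments [1, 1, 1] count blocks of size ≥ k; block sizes are [3].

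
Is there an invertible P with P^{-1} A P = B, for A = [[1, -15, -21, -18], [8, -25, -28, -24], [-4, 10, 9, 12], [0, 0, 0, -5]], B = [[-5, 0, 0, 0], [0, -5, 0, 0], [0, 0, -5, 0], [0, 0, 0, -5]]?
No.

Both have characteristic polynomial (x + 5)^4, but the minimal polynomial of A is (x + 5)^2 while the minimal polynomial of B is x + 5. The minimal polynomial is a similarity invariant, so A and B are not similar.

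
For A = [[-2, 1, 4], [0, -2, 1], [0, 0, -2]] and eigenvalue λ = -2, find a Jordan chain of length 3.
v_1 = [[-1, -3, 1]]^T, v_2 = [[1, 1, 0]]^T, v_3 = [[1, 0, 0]]^T

We seek v_1 ∈ ker((A + 2I)^3) \ ker((A + 2I)^2), then set v_{i+1} = (A + 2I) v_i.

One such chain is v_1 = [[-1, -3, 1]]^T, v_2 = [[1, 1, 0]]^T, v_3 = [[1, 0, 0]]^T. Check: (A + 2I) v_3 = [[0, 0, 0]]^T = 0.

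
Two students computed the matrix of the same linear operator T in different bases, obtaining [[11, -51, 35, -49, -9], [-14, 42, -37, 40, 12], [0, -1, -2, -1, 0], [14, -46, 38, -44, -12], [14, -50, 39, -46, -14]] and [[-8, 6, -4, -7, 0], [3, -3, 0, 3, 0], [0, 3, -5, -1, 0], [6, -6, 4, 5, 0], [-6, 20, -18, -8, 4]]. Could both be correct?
Both have characteristic polynomial (x - 4)(x + 2)(x + 3)^3, but the minimal polynomial of A is (x - 4)(x + 2)(x + 3)^3 while the minimal polynomial of B is (x - 4)(x + 2)(x + 3)^2. The minimal polynomial is a similarity invariant, so A and B are not similar.

No.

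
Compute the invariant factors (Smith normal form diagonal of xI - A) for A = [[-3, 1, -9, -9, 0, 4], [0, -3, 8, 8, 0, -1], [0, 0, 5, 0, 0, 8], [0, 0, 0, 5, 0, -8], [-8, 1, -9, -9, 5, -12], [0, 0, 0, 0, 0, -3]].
The Jordan structure of A has elementary divisors (x + 3)^3, (x - 5), (x - 5), (x - 5). Arranging the block sizes at each eigenvalue in decreasing order and taking row products gives the invariant factors.

Invariant factors (smallest first, each dividing the next): x - 5, x - 5, (x - 5)(x + 3)^3.

Check: the last factor (x - 5)(x + 3)^3 is the minimal polynomial, and the product (x - 5)^3(x + 3)^3 is the characteristic polynomial.

x - 5, x - 5, (x - 5)(x + 3)^3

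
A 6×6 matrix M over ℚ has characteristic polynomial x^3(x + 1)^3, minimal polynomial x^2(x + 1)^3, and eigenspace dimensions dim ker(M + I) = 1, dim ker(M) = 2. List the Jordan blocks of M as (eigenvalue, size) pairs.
λ = -1: algebraic multiplicity 3 (exponent in χ_M), largest block size 3 (exponent in m_M), 1 block (geometric multiplicity). This forces block sizes [3].
λ = 0: algebraic multiplicity 3 (exponent in χ_M), largest block size 2 (exponent in m_M), 2 blocks (geometric multiplicity). These force block sizes [2, 1].

Jordan blocks: (-1, 3), (0, 2), (0, 1)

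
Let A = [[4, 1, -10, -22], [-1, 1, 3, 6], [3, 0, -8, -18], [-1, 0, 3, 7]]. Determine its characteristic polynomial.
xI - A = [[x - 4, -1, 10, 22], [1, x - 1, -3, -6], [-3, 0, x + 8, 18], [1, 0, -3, x - 7]].

Expanding det(xI - A) along the first row:
det(xI - A) = + (x - 4)·det([[x - 1, -3, -6], [0, x + 8, 18], [0, -3, x - 7]]) - (-1)·det([[1, -3, -6], [-3, x + 8, 18], [1, -3, x - 7]]) + (10)·det([[1, x - 1, -6], [-3, 0, 18], [1, 0, x - 7]]) - (22)·det([[1, x - 1, -3], [-3, 0, x + 8], [1, 0, -3]]).

Evaluating gives χ_A(x) = x^4 - 4x^3 + 6x^2 - 4x + 1 = (x - 1)^4.

χ_A(x) = (x - 1)^4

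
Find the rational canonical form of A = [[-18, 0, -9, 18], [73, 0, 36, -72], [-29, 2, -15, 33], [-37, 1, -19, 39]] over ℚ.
R = [[0, 0, 0, -9], [1, 0, 0, 18], [0, 1, 0, -15], [0, 0, 1, 6]]

The invariant factors of A (the non-unit diagonal entries of the Smith normal form of xI - A over ℚ[x]) are (x^2 - 3x + 3)^2, each dividing the next. The characteristic polynomial is their product, (x^2 - 3x + 3)^2.

The rational canonical form is the block-diagonal matrix of companion matrices C(f_i):
R = [[0, 0, 0, -9], [1, 0, 0, 18], [0, 1, 0, -15], [0, 0, 1, 6]].

Note the characteristic polynomial does not split into linear factors over ℚ, so A has no Jordan form over ℚ; the rational canonical form exists over any field.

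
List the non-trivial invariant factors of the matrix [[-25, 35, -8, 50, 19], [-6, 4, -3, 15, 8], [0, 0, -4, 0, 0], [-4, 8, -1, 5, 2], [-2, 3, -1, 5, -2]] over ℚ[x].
x + 4, (x + 4)^2(x + 5)^2

The Jordan structure of A has elementary divisors (x + 5)^2, (x + 4)^2, (x + 4). Arranging the block sizes at each eigenvalue in decreasing order and taking row products gives the invariant factors.

Invariant factors (smallest first, each dividing the next): x + 4, (x + 4)^2(x + 5)^2.

Check: the last factor (x + 4)^2(x + 5)^2 is the minimal polynomial, and the product (x + 4)^3(x + 5)^2 is the characteristic polynomial.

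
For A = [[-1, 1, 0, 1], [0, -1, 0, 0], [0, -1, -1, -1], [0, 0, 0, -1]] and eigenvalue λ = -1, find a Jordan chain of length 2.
v_1 = [[-6, -1, 14, 2]]^T, v_2 = [[1, 0, -1, 0]]^T

We seek v_1 ∈ ker((A + I)^2) \ ker(A + I), then set v_{i+1} = (A + I) v_i.

One such chain is v_1 = [[-6, -1, 14, 2]]^T, v_2 = [[1, 0, -1, 0]]^T. Check: (A + I) v_2 = [[0, 0, 0, 0]]^T = 0.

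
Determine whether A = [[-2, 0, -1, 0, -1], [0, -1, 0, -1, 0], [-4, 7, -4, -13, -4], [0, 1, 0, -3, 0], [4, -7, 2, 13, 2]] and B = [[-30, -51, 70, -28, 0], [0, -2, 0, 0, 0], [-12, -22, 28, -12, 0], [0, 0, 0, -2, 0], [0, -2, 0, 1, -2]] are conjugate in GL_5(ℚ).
Two matrices over a field are similar if and only if they have the same invariant factors.

Both A and B have characteristic polynomial x(x + 2)^4 and minimal polynomial x(x + 2)^2. Computing further, both have invariant factors (x + 2)^2, x(x + 2)^2. Hence A and B are similar.

Yes.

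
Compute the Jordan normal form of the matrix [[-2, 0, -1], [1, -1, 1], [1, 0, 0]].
J = [[-1, 1, 0], [0, -1, 0], [0, 0, -1]]

The characteristic polynomial is det(xI - A) = (x + 1)^3, so the eigenvalues are -1 (algebraic multiplicity 3).

For λ = -1: rank(A + I) = 1, rank((A + I)^2) = 0. The eigenspace has dimension 3 - 1 = 2, so there are 2 Jordan blocks; the rank sequence gives block sizes [2, 1].

Assembling the blocks gives the Jordan form J above.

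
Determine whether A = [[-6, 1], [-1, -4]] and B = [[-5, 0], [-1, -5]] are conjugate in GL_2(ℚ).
Yes.

Two matrices over a field are similar if and only if they have the same invariant factors.

Both A and B have characteristic polynomial (x + 5)^2 and minimal polynomial (x + 5)^2. Computing further, both have invariant factors (x + 5)^2. Hence A and B are similar.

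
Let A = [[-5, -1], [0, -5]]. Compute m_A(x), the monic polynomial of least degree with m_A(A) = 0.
The characteristic polynomial factors as (x + 5)^2. The minimal polynomial is ∏(x - λ)^{k_λ} where k_λ is the size of the largest Jordan block at λ.

For λ = -5: rank(A + 5I) = 1, and the largest Jordan block has size 2 (the smallest k with rank((A + 5I)^k) = rank((A + 5I)^(k+1))).

So m_A(x) = (x + 5)^2.

m_A(x) = (x + 5)^2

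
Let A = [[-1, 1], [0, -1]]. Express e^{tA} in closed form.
A has Jordan form J = [[-1, 1], [0, -1]] with A = PJP^{-1}, so e^{tA} = P e^{tJ} P^{-1}.

For a Jordan block J_k(λ), e^{tJ_k(λ)} = e^{λt} · (I + tN + t^2 N^2/2! + ... + t^{k-1} N^{k-1}/(k-1)!) where N is the nilpotent superdiagonal part.

Assembling the blocks and conjugating back gives the entries of e^{tA} as shown above.

e^{tA} = [[e^{-t}, t*e^{-t}], [0, e^{-t}]]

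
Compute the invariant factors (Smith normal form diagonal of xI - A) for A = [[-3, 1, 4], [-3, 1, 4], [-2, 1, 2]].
x^3

The Jordan structure of A has elementary divisors x^3. Arranging the block sizes at each eigenvalue in decreasing order and taking row products gives the invariant factors.

Invariant factors (smallest first, each dividing the next): x^3.

Check: the last factor x^3 is the minimal polynomial, and the product x^3 is the characteristic polynomial.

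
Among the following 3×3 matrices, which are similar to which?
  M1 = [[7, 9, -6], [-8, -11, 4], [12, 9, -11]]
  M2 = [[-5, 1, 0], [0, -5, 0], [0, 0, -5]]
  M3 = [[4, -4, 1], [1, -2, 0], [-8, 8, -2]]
2 classes: {M1, M2}, {M3}

Characteristic polynomials: χ_{M1} = (x + 5)^3, χ_{M2} = (x + 5)^3, χ_{M3} = x^3.

{M1, M2}: invariant factors x + 5, (x + 5)^2.

{M3}: invariant factors x^3.

Matrices are similar if and only if their invariant-factor lists agree; the partition into similarity classes is {M1, M2}, {M3}.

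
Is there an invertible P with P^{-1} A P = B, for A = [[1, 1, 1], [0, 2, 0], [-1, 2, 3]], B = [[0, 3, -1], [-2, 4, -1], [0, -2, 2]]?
Two matrices over a field are similar if and only if they have the same invariant factors.

Both A and B have characteristic polynomial (x - 2)^3 and minimal polynomial (x - 2)^3. Computing further, both have invariant factors (x - 2)^3. Hence A and B are similar.

Yes.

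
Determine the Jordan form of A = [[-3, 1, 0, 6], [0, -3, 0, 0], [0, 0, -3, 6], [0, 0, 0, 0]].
J = [[-3, 1, 0, 0], [0, -3, 0, 0], [0, 0, -3, 0], [0, 0, 0, 0]]

The characteristic polynomial is det(xI - A) = x(x + 3)^3, so the eigenvalues are -3 (algebraic multiplicity 3), 0 (algebraic multiplicity 1).

For λ = -3: rank(A + 3I) = 2, rank((A + 3I)^2) = 1. The eigenspace has dimension 4 - 2 = 2, so there are 2 Jordan blocks; the rank sequence gives block sizes [2, 1].

For λ = 0: algebraic multiplicity 1 gives one 1×1 block.

Assembling the blocks gives the Jordan form J above.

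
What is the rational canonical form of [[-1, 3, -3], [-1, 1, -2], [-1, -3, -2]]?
R = [[0, 0, -4], [1, 0, 7], [0, 1, -2]]

The invariant factors of A (the non-unit diagonal entries of the Smith normal form of xI - A over ℚ[x]) are (x - 1)^2(x + 4), each dividing the next. The characteristic polynomial is their product, (x - 1)^2(x + 4).

The rational canonical form is the block-diagonal matrix of companion matrices C(f_i):
R = [[0, 0, -4], [1, 0, 7], [0, 1, -2]].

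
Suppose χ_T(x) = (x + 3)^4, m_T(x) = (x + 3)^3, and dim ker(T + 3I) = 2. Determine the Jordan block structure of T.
λ = -3: algebraic multiplicity 4 (exponent in χ_T), largest block size 3 (exponent in m_T), 2 blocks (geometric multiplicity). These force block sizes [3, 1].

Jordan blocks: (-3, 3), (-3, 1)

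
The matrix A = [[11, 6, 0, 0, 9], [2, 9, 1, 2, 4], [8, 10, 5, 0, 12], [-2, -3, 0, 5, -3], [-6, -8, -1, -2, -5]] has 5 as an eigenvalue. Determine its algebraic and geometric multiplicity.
algebraic multiplicity 5, geometric multiplicity 2

The characteristic polynomial is (x - 5)^5, so the factor x - 5 appears with exponent 5: the algebraic multiplicity is 5.

rank(A - 5I) = 3, so the eigenspace has dimension 5 - 3 = 2: the geometric multiplicity is 2.

Since 2 < 5, A is not diagonalizable.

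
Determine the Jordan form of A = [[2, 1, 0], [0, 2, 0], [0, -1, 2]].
J = [[2, 1, 0], [0, 2, 0], [0, 0, 2]]

The characteristic polynomial is det(xI - A) = (x - 2)^3, so the eigenvalues are 2 (algebraic multiplicity 3).

For λ = 2: rank(A - 2I) = 1, rank((A - 2I)^2) = 0. The eigenspace has dimension 3 - 1 = 2, so there are 2 Jordan blocks; the rank sequence gives block sizes [2, 1].

Assembling the blocks gives the Jordan form J above.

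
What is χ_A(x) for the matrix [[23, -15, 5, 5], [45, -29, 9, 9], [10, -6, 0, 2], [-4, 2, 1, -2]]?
xI - A = [[x - 23, 15, -5, -5], [-45, x + 29, -9, -9], [-10, 6, x, -2], [4, -2, -1, x + 2]].

Expanding det(xI - A) along the first row:
det(xI - A) = + (x - 23)·det([[x + 29, -9, -9], [6, x, -2], [-2, -1, x + 2]]) - (15)·det([[-45, -9, -9], [-10, x, -2], [4, -1, x + 2]]) + (-5)·det([[-45, x + 29, -9], [-10, 6, -2], [4, -2, x + 2]]) - (-5)·det([[-45, x + 29, -9], [-10, 6, x], [4, -2, -1]]).

Evaluating gives χ_A(x) = x^4 + 8x^3 + 24x^2 + 32x + 16 = (x + 2)^4.

χ_A(x) = (x + 2)^4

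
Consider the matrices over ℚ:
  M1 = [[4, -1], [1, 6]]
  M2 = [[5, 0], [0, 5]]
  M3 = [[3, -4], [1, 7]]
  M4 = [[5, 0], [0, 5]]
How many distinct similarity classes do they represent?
Characteristic polynomials: χ_{M1} = (x - 5)^2, χ_{M2} = (x - 5)^2, χ_{M3} = (x - 5)^2, χ_{M4} = (x - 5)^2.

{M1, M3}: invariant factors (x - 5)^2.

{M2, M4}: invariant factors x - 5, x - 5.

Matrices are similar if and only if their invariant-factor lists agree; the partition into similarity classes is {M1, M3}, {M2, M4}.

2 classes: {M1, M3}, {M2, M4}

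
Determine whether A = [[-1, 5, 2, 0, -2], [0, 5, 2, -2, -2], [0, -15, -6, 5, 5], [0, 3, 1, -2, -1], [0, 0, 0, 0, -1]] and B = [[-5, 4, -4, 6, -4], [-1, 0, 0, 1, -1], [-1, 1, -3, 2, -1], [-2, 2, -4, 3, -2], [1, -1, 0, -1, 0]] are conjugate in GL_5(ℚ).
Two matrices over a field are similar if and only if they have the same invariant factors.

Both A and B have characteristic polynomial (x + 1)^5 and minimal polynomial (x + 1)^2. Computing further, both have invariant factors x + 1, (x + 1)^2, (x + 1)^2. Hence A and B are similar.

Yes.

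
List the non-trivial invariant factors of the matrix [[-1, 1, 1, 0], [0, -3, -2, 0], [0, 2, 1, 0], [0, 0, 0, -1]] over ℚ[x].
The Jordan structure of A has elementary divisors (x + 1)^2, (x + 1), (x + 1). Arranging the block sizes at each eigenvalue in decreasing order and taking row products gives the invariant factors.

Invariant factors (smallest first, each dividing the next): x + 1, x + 1, (x + 1)^2.

Check: the last factor (x + 1)^2 is the minimal polynomial, and the product (x + 1)^4 is the characteristic polynomial.

x + 1, x + 1, (x + 1)^2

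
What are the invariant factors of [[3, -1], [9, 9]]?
(x - 6)^2

The Jordan structure of A has elementary divisors (x - 6)^2. Arranging the block sizes at each eigenvalue in decreasing order and taking row products gives the invariant factors.

Invariant factors (smallest first, each dividing the next): (x - 6)^2.

Check: the last factor (x - 6)^2 is the minimal polynomial, and the product (x - 6)^2 is the characteristic polynomial.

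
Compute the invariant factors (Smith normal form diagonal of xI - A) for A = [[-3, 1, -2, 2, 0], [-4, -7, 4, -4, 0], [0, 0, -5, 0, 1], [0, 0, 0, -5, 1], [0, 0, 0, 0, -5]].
x + 5, (x + 5)^2, (x + 5)^2

The Jordan structure of A has elementary divisors (x + 5)^2, (x + 5)^2, (x + 5). Arranging the block sizes at each eigenvalue in decreasing order and taking row products gives the invariant factors.

Invariant factors (smallest first, each dividing the next): x + 5, (x + 5)^2, (x + 5)^2.

Check: the last factor (x + 5)^2 is the minimal polynomial, and the product (x + 5)^5 is the characteristic polynomial.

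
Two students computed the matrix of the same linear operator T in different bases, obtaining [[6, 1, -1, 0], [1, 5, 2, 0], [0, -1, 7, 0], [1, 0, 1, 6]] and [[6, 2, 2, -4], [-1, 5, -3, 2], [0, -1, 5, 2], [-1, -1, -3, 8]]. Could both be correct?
Two matrices over a field are similar if and only if they have the same invariant factors.

Both A and B have characteristic polynomial (x - 6)^4 and minimal polynomial (x - 6)^3. Computing further, both have invariant factors x - 6, (x - 6)^3. Hence A and B are similar.

Yes.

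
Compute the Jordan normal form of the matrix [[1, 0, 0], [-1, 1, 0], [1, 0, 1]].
J = [[1, 1, 0], [0, 1, 0], [0, 0, 1]]

The characteristic polynomial is det(xI - A) = (x - 1)^3, so the eigenvalues are 1 (algebraic multiplicity 3).

For λ = 1: rank(A - I) = 1, rank((A - I)^2) = 0. The eigenspace has dimension 3 - 1 = 2, so there are 2 Jordan blocks; the rank sequence gives block sizes [2, 1].

Assembling the blocks gives the Jordan form J above.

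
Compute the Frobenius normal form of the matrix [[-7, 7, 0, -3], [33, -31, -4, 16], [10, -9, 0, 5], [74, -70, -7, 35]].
The invariant factors of A (the non-unit diagonal entries of the Smith normal form of xI - A over ℚ[x]) are (x + 3)(x^3 - 3x + 3), each dividing the next. The characteristic polynomial is their product, (x + 3)(x^3 - 3x + 3).

The rational canonical form is the block-diagonal matrix of companion matrices C(f_i):
R = [[0, 0, 0, -9], [1, 0, 0, 6], [0, 1, 0, 3], [0, 0, 1, -3]].

Note the characteristic polynomial does not split into linear factors over ℚ, so A has no Jordan form over ℚ; the rational canonical form exists over any field.

R = [[0, 0, 0, -9], [1, 0, 0, 6], [0, 1, 0, 3], [0, 0, 1, -3]]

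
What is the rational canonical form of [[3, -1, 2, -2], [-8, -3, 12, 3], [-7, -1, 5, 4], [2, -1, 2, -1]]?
The invariant factors of A (the non-unit diagonal entries of the Smith normal form of xI - A over ℚ[x]) are x^2(x - 3)(x - 1), each dividing the next. The characteristic polynomial is their product, x^2(x - 3)(x - 1).

The rational canonical form is the block-diagonal matrix of companion matrices C(f_i):
R = [[0, 0, 0, 0], [1, 0, 0, 0], [0, 1, 0, -3], [0, 0, 1, 4]].

R = [[0, 0, 0, 0], [1, 0, 0, 0], [0, 1, 0, -3], [0, 0, 1, 4]]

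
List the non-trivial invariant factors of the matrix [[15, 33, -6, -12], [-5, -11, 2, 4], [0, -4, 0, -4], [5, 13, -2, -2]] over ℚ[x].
The Jordan structure of A has elementary divisors x^2, x, (x - 2). Arranging the block sizes at each eigenvalue in decreasing order and taking row products gives the invariant factors.

Invariant factors (smallest first, each dividing the next): x, x^2(x - 2).

Check: the last factor x^2(x - 2) is the minimal polynomial, and the product x^3(x - 2) is the characteristic polynomial.

x, x^2(x - 2)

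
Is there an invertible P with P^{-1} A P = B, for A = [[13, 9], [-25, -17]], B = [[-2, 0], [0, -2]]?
Both have characteristic polynomial (x + 2)^2, but the minimal polynomial of A is (x + 2)^2 while the minimal polynomial of B is x + 2. The minimal polynomial is a similarity invariant, so A and B are not similar.

No.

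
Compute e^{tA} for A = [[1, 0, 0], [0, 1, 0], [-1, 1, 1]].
A has Jordan form J = [[1, 1, 0], [0, 1, 0], [0, 0, 1]] with A = PJP^{-1}, so e^{tA} = P e^{tJ} P^{-1}.

For a Jordan block J_k(λ), e^{tJ_k(λ)} = e^{λt} · (I + tN + t^2 N^2/2! + ... + t^{k-1} N^{k-1}/(k-1)!) where N is the nilpotent superdiagonal part.

Assembling the blocks and conjugating back gives the entries of e^{tA} as shown above.

e^{tA} = [[e^{t}, 0, 0], [0, e^{t}, 0], [-t*e^{t}, t*e^{t}, e^{t}]]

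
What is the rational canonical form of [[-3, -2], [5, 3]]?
The invariant factors of A (the non-unit diagonal entries of the Smith normal form of xI - A over ℚ[x]) are x^2 + 1, each dividing the next. The characteristic polynomial is their product, x^2 + 1.

The rational canonical form is the block-diagonal matrix of companion matrices C(f_i):
R = [[0, -1], [1, 0]].

Note the characteristic polynomial does not split into linear factors over ℚ, so A has no Jordan form over ℚ; the rational canonical form exists over any field.

R = [[0, -1], [1, 0]]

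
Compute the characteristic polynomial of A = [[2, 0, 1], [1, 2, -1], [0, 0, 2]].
χ_A(x) = (x - 2)^3

xI - A = [[x - 2, 0, -1], [-1, x - 2, 1], [0, 0, x - 2]].

Expanding det(xI - A) along the first row:
det(xI - A) = + (x - 2)·det([[x - 2, 1], [0, x - 2]]) - (0)·det([[-1, 1], [0, x - 2]]) + (-1)·det([[-1, x - 2], [0, 0]]).

Evaluating gives χ_A(x) = x^3 - 6x^2 + 12x - 8 = (x - 2)^3.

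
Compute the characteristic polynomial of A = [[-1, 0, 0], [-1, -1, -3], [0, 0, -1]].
xI - A = [[x + 1, 0, 0], [1, x + 1, 3], [0, 0, x + 1]].

Expanding det(xI - A) along the first row:
det(xI - A) = + (x + 1)·det([[x + 1, 3], [0, x + 1]]) - (0)·det([[1, 3], [0, x + 1]]) + (0)·det([[1, x + 1], [0, 0]]).

Evaluating gives χ_A(x) = x^3 + 3x^2 + 3x + 1 = (x + 1)^3.

χ_A(x) = (x + 1)^3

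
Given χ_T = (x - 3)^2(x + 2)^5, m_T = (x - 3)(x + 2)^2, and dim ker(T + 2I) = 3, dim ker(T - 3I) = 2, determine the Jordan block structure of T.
Jordan blocks: (-2, 2), (-2, 2), (-2, 1), (3, 1), (3, 1)

λ = -2: algebraic multiplicity 5 (exponent in χ_T), largest block size 2 (exponent in m_T), 3 blocks (geometric multiplicity). These force block sizes [2, 2, 1].
λ = 3: algebraic multiplicity 2 (exponent in χ_T), largest block size 1 (exponent in m_T), 2 blocks (geometric multiplicity). These force block sizes [1, 1].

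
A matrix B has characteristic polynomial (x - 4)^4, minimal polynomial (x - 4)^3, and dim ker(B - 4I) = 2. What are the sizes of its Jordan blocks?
Jordan blocks: (4, 3), (4, 1)

λ = 4: algebraic multiplicity 4 (exponent in χ_B), largest block size 3 (exponent in m_B), 2 blocks (geometric multiplicity). These force block sizes [3, 1].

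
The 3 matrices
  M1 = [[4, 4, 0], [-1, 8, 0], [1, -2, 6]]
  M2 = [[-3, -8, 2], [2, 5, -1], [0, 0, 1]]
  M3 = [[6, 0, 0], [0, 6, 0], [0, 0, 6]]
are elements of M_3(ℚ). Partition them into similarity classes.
3 classes: {M1}, {M2}, {M3}

Characteristic polynomials: χ_{M1} = (x - 6)^3, χ_{M2} = (x - 1)^3, χ_{M3} = (x - 6)^3.

{M1}: invariant factors x - 6, (x - 6)^2.

{M2}: invariant factors x - 1, (x - 1)^2.

{M3}: invariant factors x - 6, x - 6, x - 6.

Matrices are similar if and only if their invariant-factor lists agree; the partition into similarity classes is {M1}, {M2}, {M3}.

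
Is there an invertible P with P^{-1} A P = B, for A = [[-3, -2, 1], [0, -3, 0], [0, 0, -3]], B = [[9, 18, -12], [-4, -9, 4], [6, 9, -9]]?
Two matrices over a field are similar if and only if they have the same invariant factors.

Both A and B have characteristic polynomial (x + 3)^3 and minimal polynomial (x + 3)^2. Computing further, both have invariant factors x + 3, (x + 3)^2. Hence A and B are similar.

Yes.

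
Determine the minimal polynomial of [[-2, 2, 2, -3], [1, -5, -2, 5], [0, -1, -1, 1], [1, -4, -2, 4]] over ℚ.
The characteristic polynomial factors as (x + 1)^4. The minimal polynomial is ∏(x - λ)^{k_λ} where k_λ is the size of the largest Jordan block at λ.

For λ = -1: rank(A + I) = 2, and the largest Jordan block has size 2 (the smallest k with rank((A + I)^k) = rank((A + I)^(k+1))).

So m_A(x) = (x + 1)^2.

m_A(x) = (x + 1)^2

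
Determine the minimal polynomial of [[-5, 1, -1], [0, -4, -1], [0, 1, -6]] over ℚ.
m_A(x) = (x + 5)^2

The characteristic polynomial factors as (x + 5)^3. The minimal polynomial is ∏(x - λ)^{k_λ} where k_λ is the size of the largest Jordan block at λ.

For λ = -5: rank(A + 5I) = 1, and the largest Jordan block has size 2 (the smallest k with rank((A + 5I)^k) = rank((A + 5I)^(k+1))).

So m_A(x) = (x + 5)^2.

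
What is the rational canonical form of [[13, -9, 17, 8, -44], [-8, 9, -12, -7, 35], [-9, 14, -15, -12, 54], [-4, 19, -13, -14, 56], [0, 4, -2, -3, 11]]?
R = [[0, 0, 0, 0, -6], [1, 0, 0, 0, -1], [0, 1, 0, 0, 10], [0, 0, 1, 0, -6], [0, 0, 0, 1, 4]]

The invariant factors of A (the non-unit diagonal entries of the Smith normal form of xI - A over ℚ[x]) are (x - 3)(x - 1)(x^3 + 3x + 2), each dividing the next. The characteristic polynomial is their product, (x - 3)(x - 1)(x^3 + 3x + 2).

The rational canonical form is the block-diagonal matrix of companion matrices C(f_i):
R = [[0, 0, 0, 0, -6], [1, 0, 0, 0, -1], [0, 1, 0, 0, 10], [0, 0, 1, 0, -6], [0, 0, 0, 1, 4]].

Note the characteristic polynomial does not split into linear factors over ℚ, so A has no Jordan form over ℚ; the rational canonical form exists over any field.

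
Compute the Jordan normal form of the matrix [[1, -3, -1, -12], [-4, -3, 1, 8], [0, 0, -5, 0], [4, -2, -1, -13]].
The characteristic polynomial is det(xI - A) = (x + 5)^4, so the eigenvalues are -5 (algebraic multiplicity 4).

For λ = -5: rank(A + 5I) = 2, rank((A + 5I)^2) = 1, rank((A + 5I)^3) = 0. The eigenspace has dimension 4 - 2 = 2, so there are 2 Jordan blocks; the rank sequence gives block sizes [3, 1].

Assembling the blocks gives the Jordan form J above.

J = [[-5, 1, 0, 0], [0, -5, 1, 0], [0, 0, -5, 0], [0, 0, 0, -5]]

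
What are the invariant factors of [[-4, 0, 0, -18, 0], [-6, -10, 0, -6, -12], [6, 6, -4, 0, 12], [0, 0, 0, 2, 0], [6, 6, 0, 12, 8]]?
The Jordan structure of A has elementary divisors (x + 4), (x + 4), (x + 4), (x - 2), (x - 2). Arranging the block sizes at each eigenvalue in decreasing order and taking row products gives the invariant factors.

Invariant factors (smallest first, each dividing the next): x + 4, (x - 2)(x + 4), (x - 2)(x + 4).

Check: the last factor (x - 2)(x + 4) is the minimal polynomial, and the product (x - 2)^2(x + 4)^3 is the characteristic polynomial.

x + 4, (x - 2)(x + 4), (x - 2)(x + 4)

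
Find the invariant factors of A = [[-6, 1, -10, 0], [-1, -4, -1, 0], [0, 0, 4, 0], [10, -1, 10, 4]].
x - 4, (x - 4)(x + 5)^2

The Jordan structure of A has elementary divisors (x + 5)^2, (x - 4), (x - 4). Arranging the block sizes at each eigenvalue in decreasing order and taking row products gives the invariant factors.

Invariant factors (smallest first, each dividing the next): x - 4, (x - 4)(x + 5)^2.

Check: the last factor (x - 4)(x + 5)^2 is the minimal polynomial, and the product (x - 4)^2(x + 5)^2 is the characteristic polynomial.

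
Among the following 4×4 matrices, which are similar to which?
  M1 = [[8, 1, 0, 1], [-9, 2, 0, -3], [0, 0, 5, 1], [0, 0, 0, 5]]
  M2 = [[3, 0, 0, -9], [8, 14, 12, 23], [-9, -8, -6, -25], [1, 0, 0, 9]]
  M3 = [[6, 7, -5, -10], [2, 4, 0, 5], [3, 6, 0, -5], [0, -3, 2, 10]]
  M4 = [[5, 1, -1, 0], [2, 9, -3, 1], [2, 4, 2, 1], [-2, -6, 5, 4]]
2 classes: {M1, M3, M4}, {M2}

Characteristic polynomials: χ_{M1} = (x - 5)^4, χ_{M2} = (x - 6)^3(x - 2), χ_{M3} = (x - 5)^4, χ_{M4} = (x - 5)^4.

{M1, M3, M4}: invariant factors (x - 5)^2, (x - 5)^2.

{M2}: invariant factors (x - 6)^3(x - 2).

Matrices are similar if and only if their invariant-factor lists agree; the partition into similarity classes is {M1, M3, M4}, {M2}.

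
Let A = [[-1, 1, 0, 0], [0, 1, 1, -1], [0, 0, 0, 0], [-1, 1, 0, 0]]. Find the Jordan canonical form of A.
The characteristic polynomial is det(xI - A) = x^4, so the eigenvalues are 0 (algebraic multiplicity 4).

For λ = 0: rank(A) = 2, rank(A^2) = 1, rank(A^3) = 0. The eigenspace has dimension 4 - 2 = 2, so there are 2 Jordan blocks; the rank sequence gives block sizes [3, 1].

Assembling the blocks gives the Jordan form J above.

J = [[0, 1, 0, 0], [0, 0, 1, 0], [0, 0, 0, 0], [0, 0, 0, 0]]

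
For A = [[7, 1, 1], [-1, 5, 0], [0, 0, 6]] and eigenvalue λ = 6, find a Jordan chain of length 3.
We seek v_1 ∈ ker((A - 6I)^3) \ ker((A - 6I)^2), then set v_{i+1} = (A - 6I) v_i.

One such chain is v_1 = [[-1, 0, 1]]^T, v_2 = [[0, 1, 0]]^T, v_3 = [[1, -1, 0]]^T. Check: (A - 6I) v_3 = [[0, 0, 0]]^T = 0.

v_1 = [[-1, 0, 1]]^T, v_2 = [[0, 1, 0]]^T, v_3 = [[1, -1, 0]]^T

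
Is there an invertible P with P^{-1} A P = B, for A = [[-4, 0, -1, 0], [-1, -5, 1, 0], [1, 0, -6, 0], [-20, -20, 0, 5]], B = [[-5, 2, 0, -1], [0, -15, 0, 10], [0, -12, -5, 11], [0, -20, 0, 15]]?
Yes.

Two matrices over a field are similar if and only if they have the same invariant factors.

Both A and B have characteristic polynomial (x - 5)(x + 5)^3 and minimal polynomial (x - 5)(x + 5)^2. Computing further, both have invariant factors x + 5, (x - 5)(x + 5)^2. Hence A and B are similar.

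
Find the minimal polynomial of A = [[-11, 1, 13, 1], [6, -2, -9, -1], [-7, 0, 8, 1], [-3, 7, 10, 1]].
m_A(x) = (x - 1)^2(x + 3)^2

The characteristic polynomial factors as (x - 1)^2(x + 3)^2. The minimal polynomial is ∏(x - λ)^{k_λ} where k_λ is the size of the largest Jordan block at λ.

For λ = -3: rank(A + 3I) = 3, and the largest Jordan block has size 2 (the smallest k with rank((A + 3I)^k) = rank((A + 3I)^(k+1))).
For λ = 1: rank(A - I) = 3, and the largest Jordan block has size 2 (the smallest k with rank((A - I)^k) = rank((A - I)^(k+1))).

So m_A(x) = (x - 1)^2(x + 3)^2.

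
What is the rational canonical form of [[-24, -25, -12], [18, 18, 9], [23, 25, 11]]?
R = [[0, 0, -9], [1, 0, -3], [0, 1, 5]]

The invariant factors of A (the non-unit diagonal entries of the Smith normal form of xI - A over ℚ[x]) are (x - 3)^2(x + 1), each dividing the next. The characteristic polynomial is their product, (x - 3)^2(x + 1).

The rational canonical form is the block-diagonal matrix of companion matrices C(f_i):
R = [[0, 0, -9], [1, 0, -3], [0, 1, 5]].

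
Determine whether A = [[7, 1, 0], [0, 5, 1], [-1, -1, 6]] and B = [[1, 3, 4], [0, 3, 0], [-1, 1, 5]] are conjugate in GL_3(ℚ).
trace(A) = 18 but trace(B) = 9. The trace is a similarity invariant, so A and B are not similar.

No.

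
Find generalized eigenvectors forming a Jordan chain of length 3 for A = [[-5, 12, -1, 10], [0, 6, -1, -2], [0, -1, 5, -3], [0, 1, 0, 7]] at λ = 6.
v_1 = [[1, 2, 4, -1]]^T, v_2 = [[-1, -2, -3, 1]]^T, v_3 = [[0, 1, 2, -1]]^T

We seek v_1 ∈ ker((A - 6I)^3) \ ker((A - 6I)^2), then set v_{i+1} = (A - 6I) v_i.

One such chain is v_1 = [[1, 2, 4, -1]]^T, v_2 = [[-1, -2, -3, 1]]^T, v_3 = [[0, 1, 2, -1]]^T. Check: (A - 6I) v_3 = [[0, 0, 0, 0]]^T = 0.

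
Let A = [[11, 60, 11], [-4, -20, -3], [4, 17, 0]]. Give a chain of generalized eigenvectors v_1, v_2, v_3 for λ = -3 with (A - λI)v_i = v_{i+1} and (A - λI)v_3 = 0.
v_1 = [[13, -4, 5]]^T, v_2 = [[-3, 1, -1]]^T, v_3 = [[7, -2, 2]]^T

We seek v_1 ∈ ker((A + 3I)^3) \ ker((A + 3I)^2), then set v_{i+1} = (A + 3I) v_i.

One such chain is v_1 = [[13, -4, 5]]^T, v_2 = [[-3, 1, -1]]^T, v_3 = [[7, -2, 2]]^T. Check: (A + 3I) v_3 = [[0, 0, 0]]^T = 0.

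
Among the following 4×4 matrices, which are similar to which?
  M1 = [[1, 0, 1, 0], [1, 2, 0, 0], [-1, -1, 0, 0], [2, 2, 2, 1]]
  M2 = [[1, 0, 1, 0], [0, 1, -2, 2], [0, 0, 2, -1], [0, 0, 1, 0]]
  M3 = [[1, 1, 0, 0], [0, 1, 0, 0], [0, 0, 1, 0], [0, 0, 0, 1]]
Characteristic polynomials: χ_{M1} = (x - 1)^4, χ_{M2} = (x - 1)^4, χ_{M3} = (x - 1)^4.

{M1, M2}: invariant factors x - 1, (x - 1)^3.

{M3}: invariant factors x - 1, x - 1, (x - 1)^2.

Matrices are similar if and only if their invariant-factor lists agree; the partition into similarity classes is {M1, M2}, {M3}.

2 classes: {M1, M2}, {M3}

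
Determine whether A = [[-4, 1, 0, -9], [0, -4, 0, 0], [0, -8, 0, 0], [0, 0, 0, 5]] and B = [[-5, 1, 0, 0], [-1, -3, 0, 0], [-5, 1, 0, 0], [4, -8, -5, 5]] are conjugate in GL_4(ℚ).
Yes.

Two matrices over a field are similar if and only if they have the same invariant factors.

Both A and B have characteristic polynomial x(x - 5)(x + 4)^2 and minimal polynomial x(x - 5)(x + 4)^2. Computing further, both have invariant factors x(x - 5)(x + 4)^2. Hence A and B are similar.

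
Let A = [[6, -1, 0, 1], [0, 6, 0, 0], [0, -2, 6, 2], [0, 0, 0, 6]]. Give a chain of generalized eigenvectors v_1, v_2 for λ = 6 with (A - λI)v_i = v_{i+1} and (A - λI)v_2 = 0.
v_1 = [[0, 1, 2, 2]]^T, v_2 = [[1, 0, 2, 0]]^T

We seek v_1 ∈ ker((A - 6I)^2) \ ker(A - 6I), then set v_{i+1} = (A - 6I) v_i.

One such chain is v_1 = [[0, 1, 2, 2]]^T, v_2 = [[1, 0, 2, 0]]^T. Check: (A - 6I) v_2 = [[0, 0, 0, 0]]^T = 0.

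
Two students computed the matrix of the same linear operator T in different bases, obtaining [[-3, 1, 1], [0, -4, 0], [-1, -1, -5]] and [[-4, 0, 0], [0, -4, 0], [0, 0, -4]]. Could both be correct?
No.

Both have characteristic polynomial (x + 4)^3, but the minimal polynomial of A is (x + 4)^2 while the minimal polynomial of B is x + 4. The minimal polynomial is a similarity invariant, so A and B are not similar.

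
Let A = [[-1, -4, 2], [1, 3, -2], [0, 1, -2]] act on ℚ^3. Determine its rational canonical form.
The invariant factors of A (the non-unit diagonal entries of the Smith normal form of xI - A over ℚ[x]) are x^3 - x + 2, each dividing the next. The characteristic polynomial is their product, x^3 - x + 2.

The rational canonical form is the block-diagonal matrix of companion matrices C(f_i):
R = [[0, 0, -2], [1, 0, 1], [0, 1, 0]].

Note the characteristic polynomial does not split into linear factors over ℚ, so A has no Jordan form over ℚ; the rational canonical form exists over any field.

R = [[0, 0, -2], [1, 0, 1], [0, 1, 0]]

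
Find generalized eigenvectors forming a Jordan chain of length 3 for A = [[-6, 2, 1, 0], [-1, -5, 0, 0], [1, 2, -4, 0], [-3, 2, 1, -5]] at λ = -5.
We seek v_1 ∈ ker((A + 5I)^3) \ ker((A + 5I)^2), then set v_{i+1} = (A + 5I) v_i.

One such chain is v_1 = [[-1, -1, 2, -4]]^T, v_2 = [[1, 1, -1, 3]]^T, v_3 = [[0, -1, 2, -2]]^T. Check: (A + 5I) v_3 = [[0, 0, 0, 0]]^T = 0.

v_1 = [[-1, -1, 2, -4]]^T, v_2 = [[1, 1, -1, 3]]^T, v_3 = [[0, -1, 2, -2]]^T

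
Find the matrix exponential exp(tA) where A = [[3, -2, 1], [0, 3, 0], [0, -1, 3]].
e^{tA} = [[e^{3*t}, t*(-t - 4)*e^{3*t}/2, t*e^{3*t}], [0, e^{3*t}, 0], [0, -t*e^{3*t}, e^{3*t}]]

A has Jordan form J = [[3, 1, 0], [0, 3, 1], [0, 0, 3]] with A = PJP^{-1}, so e^{tA} = P e^{tJ} P^{-1}.

For a Jordan block J_k(λ), e^{tJ_k(λ)} = e^{λt} · (I + tN + t^2 N^2/2! + ... + t^{k-1} N^{k-1}/(k-1)!) where N is the nilpotent superdiagonal part.

Assembling the blocks and conjugating back gives the entries of e^{tA} as shown above.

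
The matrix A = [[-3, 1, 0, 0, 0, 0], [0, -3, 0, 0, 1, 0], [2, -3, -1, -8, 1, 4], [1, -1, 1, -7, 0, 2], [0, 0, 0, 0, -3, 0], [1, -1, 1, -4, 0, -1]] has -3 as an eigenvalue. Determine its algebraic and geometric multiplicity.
The characteristic polynomial is (x + 3)^6, so the factor x + 3 appears with exponent 6: the algebraic multiplicity is 6.

rank(A + 3I) = 3, so the eigenspace has dimension 6 - 3 = 3: the geometric multiplicity is 3.

Since 3 < 6, A is not diagonalizable.

algebraic multiplicity 6, geometric multiplicity 3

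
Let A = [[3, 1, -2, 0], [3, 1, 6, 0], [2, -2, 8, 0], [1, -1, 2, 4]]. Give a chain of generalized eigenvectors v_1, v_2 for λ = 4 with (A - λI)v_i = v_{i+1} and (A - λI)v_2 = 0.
We seek v_1 ∈ ker((A - 4I)^2) \ ker(A - 4I), then set v_{i+1} = (A - 4I) v_i.

One such chain is v_1 = [[0, -3, -2, 0]]^T, v_2 = [[1, -3, -2, -1]]^T. Check: (A - 4I) v_2 = [[0, 0, 0, 0]]^T = 0.

v_1 = [[0, -3, -2, 0]]^T, v_2 = [[1, -3, -2, -1]]^T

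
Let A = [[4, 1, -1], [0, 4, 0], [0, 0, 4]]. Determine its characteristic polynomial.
χ_A(x) = (x - 4)^3

xI - A = [[x - 4, -1, 1], [0, x - 4, 0], [0, 0, x - 4]].

Expanding det(xI - A) along the first row:
det(xI - A) = + (x - 4)·det([[x - 4, 0], [0, x - 4]]) - (-1)·det([[0, 0], [0, x - 4]]) + (1)·det([[0, x - 4], [0, 0]]).

Evaluating gives χ_A(x) = x^3 - 12x^2 + 48x - 64 = (x - 4)^3.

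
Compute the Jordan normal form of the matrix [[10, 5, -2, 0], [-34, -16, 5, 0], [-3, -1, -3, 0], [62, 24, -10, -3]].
J = [[-3, 1, 0, 0], [0, -3, 1, 0], [0, 0, -3, 0], [0, 0, 0, -3]]

The characteristic polynomial is det(xI - A) = (x + 3)^4, so the eigenvalues are -3 (algebraic multiplicity 4).

For λ = -3: rank(A + 3I) = 2, rank((A + 3I)^2) = 1, rank((A + 3I)^3) = 0. The eigenspace has dimension 4 - 2 = 2, so there are 2 Jordan blocks; the rank sequence gives block sizes [3, 1].

Assembling the blocks gives the Jordan form J above.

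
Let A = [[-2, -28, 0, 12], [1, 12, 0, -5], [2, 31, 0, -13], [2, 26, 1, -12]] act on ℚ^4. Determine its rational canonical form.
R = [[0, 0, 0, 2], [1, 0, 0, -5], [0, 1, 0, -3], [0, 0, 1, -2]]

The invariant factors of A (the non-unit diagonal entries of the Smith normal form of xI - A over ℚ[x]) are (x + 2)(x^3 + 3x - 1), each dividing the next. The characteristic polynomial is their product, (x + 2)(x^3 + 3x - 1).

The rational canonical form is the block-diagonal matrix of companion matrices C(f_i):
R = [[0, 0, 0, 2], [1, 0, 0, -5], [0, 1, 0, -3], [0, 0, 1, -2]].

Note the characteristic polynomial does not split into linear factors over ℚ, so A has no Jordan form over ℚ; the rational canonical form exists over any field.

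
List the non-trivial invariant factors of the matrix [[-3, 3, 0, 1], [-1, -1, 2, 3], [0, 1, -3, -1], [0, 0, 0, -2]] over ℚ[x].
x + 2, (x + 2)^2(x + 3)

The Jordan structure of A has elementary divisors (x + 3), (x + 2)^2, (x + 2). Arranging the block sizes at each eigenvalue in decreasing order and taking row products gives the invariant factors.

Invariant factors (smallest first, each dividing the next): x + 2, (x + 2)^2(x + 3).

Check: the last factor (x + 2)^2(x + 3) is the minimal polynomial, and the product (x + 2)^3(x + 3) is the characteristic polynomial.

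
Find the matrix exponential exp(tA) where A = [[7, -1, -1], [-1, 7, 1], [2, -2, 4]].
e^{tA} = [[(t + 1)*e^{6*t}, -t*e^{6*t}, -t*e^{6*t}], [-t*e^{6*t}, (t + 1)*e^{6*t}, t*e^{6*t}], [2*t*e^{6*t}, -2*t*e^{6*t}, (1 - 2*t)*e^{6*t}]]

A has Jordan form J = [[6, 1, 0], [0, 6, 0], [0, 0, 6]] with A = PJP^{-1}, so e^{tA} = P e^{tJ} P^{-1}.

For a Jordan block J_k(λ), e^{tJ_k(λ)} = e^{λt} · (I + tN + t^2 N^2/2! + ... + t^{k-1} N^{k-1}/(k-1)!) where N is the nilpotent superdiagonal part.

Assembling the blocks and conjugating back gives the entries of e^{tA} as shown above.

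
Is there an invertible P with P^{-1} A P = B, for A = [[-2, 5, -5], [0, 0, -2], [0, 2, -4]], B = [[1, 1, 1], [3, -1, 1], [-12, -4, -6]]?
Yes.

Two matrices over a field are similar if and only if they have the same invariant factors.

Both A and B have characteristic polynomial (x + 2)^3 and minimal polynomial (x + 2)^2. Computing further, both have invariant factors x + 2, (x + 2)^2. Hence A and B are similar.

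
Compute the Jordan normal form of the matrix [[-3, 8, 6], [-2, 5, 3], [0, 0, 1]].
The characteristic polynomial is det(xI - A) = (x - 1)^3, so the eigenvalues are 1 (algebraic multiplicity 3).

For λ = 1: rank(A - I) = 1, rank((A - I)^2) = 0. The eigenspace has dimension 3 - 1 = 2, so there are 2 Jordan blocks; the rank sequence gives block sizes [2, 1].

Assembling the blocks gives the Jordan form J above.

J = [[1, 1, 0], [0, 1, 0], [0, 0, 1]]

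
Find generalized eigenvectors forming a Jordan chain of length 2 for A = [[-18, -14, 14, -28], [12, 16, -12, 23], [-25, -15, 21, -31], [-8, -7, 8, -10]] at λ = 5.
We seek v_1 ∈ ker((A - 5I)^2) \ ker(A - 5I), then set v_{i+1} = (A - 5I) v_i.

One such chain is v_1 = [[0, 2, 0, -1]]^T, v_2 = [[0, -1, 1, 1]]^T. Check: (A - 5I) v_2 = [[0, 0, 0, 0]]^T = 0.

v_1 = [[0, 2, 0, -1]]^T, v_2 = [[0, -1, 1, 1]]^T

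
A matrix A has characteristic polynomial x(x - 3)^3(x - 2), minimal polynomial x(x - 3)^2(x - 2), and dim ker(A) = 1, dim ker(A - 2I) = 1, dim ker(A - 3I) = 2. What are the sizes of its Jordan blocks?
λ = 0: algebraic multiplicity 1 (exponent in χ_A), largest block size 1 (exponent in m_A), 1 block (geometric multiplicity). This forces block sizes [1].
λ = 2: algebraic multiplicity 1 (exponent in χ_A), largest block size 1 (exponent in m_A), 1 block (geometric multiplicity). This forces block sizes [1].
λ = 3: algebraic multiplicity 3 (exponent in χ_A), largest block size 2 (exponent in m_A), 2 blocks (geometric multiplicity). These force block sizes [2, 1].

Jordan blocks: (0, 1), (2, 1), (3, 2), (3, 1)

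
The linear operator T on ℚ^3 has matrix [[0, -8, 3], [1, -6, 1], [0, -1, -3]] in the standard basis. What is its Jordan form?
J = [[-3, 1, 0], [0, -3, 1], [0, 0, -3]]

The characteristic polynomial is det(xI - A) = (x + 3)^3, so the eigenvalues are -3 (algebraic multiplicity 3).

For λ = -3: rank(A + 3I) = 2, rank((A + 3I)^2) = 1, rank((A + 3I)^3) = 0. The eigenspace has dimension 3 - 2 = 1, so there is 1 Jordan block; the rank sequence gives block sizes [3].

Assembling the blocks gives the Jordan form J above.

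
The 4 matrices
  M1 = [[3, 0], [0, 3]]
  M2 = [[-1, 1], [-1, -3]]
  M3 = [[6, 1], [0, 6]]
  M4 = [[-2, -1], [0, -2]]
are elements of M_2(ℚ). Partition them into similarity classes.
3 classes: {M1}, {M2, M4}, {M3}

Characteristic polynomials: χ_{M1} = (x - 3)^2, χ_{M2} = (x + 2)^2, χ_{M3} = (x - 6)^2, χ_{M4} = (x + 2)^2.

{M1}: invariant factors x - 3, x - 3.

{M2, M4}: invariant factors (x + 2)^2.

{M3}: invariant factors (x - 6)^2.

Matrices are similar if and only if their invariant-factor lists agree; the partition into similarity classes is {M1}, {M2, M4}, {M3}.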